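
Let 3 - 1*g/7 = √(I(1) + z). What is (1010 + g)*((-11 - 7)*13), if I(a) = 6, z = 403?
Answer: -241254 + 1638*√409 ≈ -2.0813e+5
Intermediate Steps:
g = 21 - 7*√409 (g = 21 - 7*√(6 + 403) = 21 - 7*√409 ≈ -120.57)
(1010 + g)*((-11 - 7)*13) = (1010 + (21 - 7*√409))*((-11 - 7)*13) = (1031 - 7*√409)*(-18*13) = (1031 - 7*√409)*(-234) = -241254 + 1638*√409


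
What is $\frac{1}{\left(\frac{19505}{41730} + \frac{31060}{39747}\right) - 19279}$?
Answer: $- \frac{110576154}{2131659579697} \approx -5.1873 \cdot 10^{-5}$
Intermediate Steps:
$\frac{1}{\left(\frac{19505}{41730} + \frac{31060}{39747}\right) - 19279} = \frac{1}{\left(19505 \cdot \frac{1}{41730} + 31060 \cdot \frac{1}{39747}\right) - 19279} = \frac{1}{\left(\frac{3901}{8346} + \frac{31060}{39747}\right) - 19279} = \frac{1}{\frac{138093269}{110576154} - 19279} = \frac{1}{- \frac{2131659579697}{110576154}} = - \frac{110576154}{2131659579697}$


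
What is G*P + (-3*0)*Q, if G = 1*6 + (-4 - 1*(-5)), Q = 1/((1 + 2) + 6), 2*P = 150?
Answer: 525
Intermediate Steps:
P = 75 (P = (1/2)*150 = 75)
Q = 1/9 (Q = 1/(3 + 6) = 1/9 ≈ 0.11111)
G = 7 (G = 6 + (-4 + 5) = 6 + 1 = 7)
G*P + (-3*0)*Q = 7*75 - 3*0*(1/9) = 525 + 0*(1/9) = 525 + 0 = 525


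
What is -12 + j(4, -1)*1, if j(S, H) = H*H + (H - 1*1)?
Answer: -13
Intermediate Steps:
j(S, H) = -1 + H + H**2 (j(S, H) = H**2 + (H - 1) = H**2 + (-1 + H) = -1 + H + H**2)
-12 + j(4, -1)*1 = -12 + (-1 - 1 + (-1)**2)*1 = -12 + (-1 - 1 + 1)*1 = -12 - 1*1 = -12 - 1 = -13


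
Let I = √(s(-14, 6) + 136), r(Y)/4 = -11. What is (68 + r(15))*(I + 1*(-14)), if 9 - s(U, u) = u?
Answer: -336 + 24*√139 ≈ -53.044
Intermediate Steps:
s(U, u) = 9 - u
r(Y) = -44 (r(Y) = 4*(-11) = -44)
I = √139 (I = √((9 - 1*6) + 136) = √((9 - 6) + 136) = √(3 + 136) = √139 ≈ 11.790)
(68 + r(15))*(I + 1*(-14)) = (68 - 44)*(√139 + 1*(-14)) = 24*(√139 - 14) = 24*(-14 + √139) = -336 + 24*√139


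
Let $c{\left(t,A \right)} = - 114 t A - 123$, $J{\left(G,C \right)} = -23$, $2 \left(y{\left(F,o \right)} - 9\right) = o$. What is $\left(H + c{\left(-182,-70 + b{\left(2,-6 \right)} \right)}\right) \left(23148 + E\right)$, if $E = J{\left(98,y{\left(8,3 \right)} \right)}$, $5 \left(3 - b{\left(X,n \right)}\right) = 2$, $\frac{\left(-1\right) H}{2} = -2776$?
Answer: $-32212805875$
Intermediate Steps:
$H = 5552$ ($H = \left(-2\right) \left(-2776\right) = 5552$)
$b{\left(X,n \right)} = \frac{13}{5}$ ($b{\left(X,n \right)} = 3 - \frac{2}{5} = \frac{13}{5}$)
$y{\left(F,o \right)} = 9 + \frac{o}{2}$
$c{\left(t,A \right)} = -123 - 114 A t$ ($c{\left(t,A \right)} = - 114 A t - 123 = -123 - 114 A t$)
$E = -23$
$\left(H + c{\left(-182,-70 + b{\left(2,-6 \right)} \right)}\right) \left(23148 + E\right) = \left(5552 - \left(123 + 114 \left(-70 + \frac{13}{5}\right) \left(-182\right)\right)\right) \left(23148 - 23\right) = \left(5552 - \left(123 - - \frac{6992076}{5}\right)\right) 23125 = \left(5552 - \frac{6992691}{5}\right) 23125 = \left(- \frac{6964931}{5}\right) 23125 = -32212805875$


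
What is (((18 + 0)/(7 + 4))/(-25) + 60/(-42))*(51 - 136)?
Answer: 48892/385 ≈ 126.99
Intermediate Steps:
(((18 + 0)/(7 + 4))/(-25) + 60/(-42))*(51 - 136) = ((18/11)*(-1/25) + 60*(-1/42))*(-85) = ((18*(1/11))*(-1/25) - 10/7)*(-85) = ((18/11)*(-1/25) - 10/7)*(-85) = (-18/275 - 10/7)*(-85) = -2876/1925*(-85) = 48892/385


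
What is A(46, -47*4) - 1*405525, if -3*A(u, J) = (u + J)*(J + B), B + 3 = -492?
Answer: -1313561/3 ≈ -4.3785e+5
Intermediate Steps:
B = -495 (B = -3 - 492 = -495)
A(u, J) = -(-495 + J)*(J + u)/3 (A(u, J) = -(u + J)*(J - 495)/3 = -(J + u)*(-495 + J)/3 = -(-495 + J)*(J + u)/3)
A(46, -47*4) - 1*405525 = (165*(-47*4) + 165*46 - (-47*4)²/3 - ⅓*(-47*4)*46) - 1*405525 = (165*(-188) + 7590 - ⅓*(-188)² - ⅓*(-188)*46) - 405525 = (-31020 + 7590 - ⅓*35344 + 8648/3) - 405525 = (-31020 + 7590 - 35344/3 + 8648/3) - 405525 = -96986/3 - 405525 = -1313561/3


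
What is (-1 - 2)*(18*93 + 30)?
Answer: -5112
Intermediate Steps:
(-1 - 2)*(18*93 + 30) = -3*(1674 + 30) = -3*1704 = -5112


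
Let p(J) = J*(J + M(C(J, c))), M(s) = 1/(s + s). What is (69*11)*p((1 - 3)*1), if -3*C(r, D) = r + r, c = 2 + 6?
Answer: 9867/4 ≈ 2466.8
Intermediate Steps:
c = 8
C(r, D) = -2*r/3 (C(r, D) = -(r + r)/3 = -2*r/3)
M(s) = 1/(2*s)
p(J) = J*(J - 3/(4*J)) (p(J) = J*(J + 1/(2*((-2*J/3)))) = J*(J + (-3/(2*J))/2) = J*(J - 3/(4*J)))
(69*11)*p((1 - 3)*1) = (69*11)*(-¾ + ((1 - 3)*1)²) = 759*(-¾ + (-2*1)²) = 759*(-¾ + (-2)²) = 759*(-¾ + 4) = 759*(13/4) = 9867/4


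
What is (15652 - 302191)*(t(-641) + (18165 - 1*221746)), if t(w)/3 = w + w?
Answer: 59435925153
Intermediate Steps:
t(w) = 6*w (t(w) = 3*(w + w) = 3*(2*w) = 6*w)
(15652 - 302191)*(t(-641) + (18165 - 1*221746)) = (15652 - 302191)*(6*(-641) + (18165 - 1*221746)) = -286539*(-3846 + (18165 - 221746)) = -286539*(-3846 - 203581) = -286539*(-207427) = 59435925153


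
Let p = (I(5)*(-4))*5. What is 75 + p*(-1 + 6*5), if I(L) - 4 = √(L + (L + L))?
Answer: -2245 - 580*√15 ≈ -4491.3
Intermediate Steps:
I(L) = 4 + √3*√L (I(L) = 4 + √(L + (L + L)) = 4 + √(L + 2*L) = 4 + √(3*L) = 4 + √3*√L)
p = -80 - 20*√15 (p = ((4 + √3*√5)*(-4))*5 = ((4 + √15)*(-4))*5 = (-16 - 4*√15)*5 = -80 - 20*√15 ≈ -157.46)
75 + p*(-1 + 6*5) = 75 + (-80 - 20*√15)*(-1 + 6*5) = 75 + (-80 - 20*√15)*(-1 + 30) = 75 + (-80 - 20*√15)*29 = 75 + (-2320 - 580*√15) = -2245 - 580*√15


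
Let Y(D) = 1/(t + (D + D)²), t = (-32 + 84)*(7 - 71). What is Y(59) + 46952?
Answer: 497503393/10596 ≈ 46952.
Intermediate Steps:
t = -3328 (t = 52*(-64) = -3328)
Y(D) = 1/(-3328 + 4*D²) (Y(D) = 1/(-3328 + (D + D)²) = 1/(-3328 + (2*D)²) = 1/(-3328 + 4*D²))
Y(59) + 46952 = 1/(4*(-832 + 59²)) + 46952 = 1/(4*(-832 + 3481)) + 46952 = (¼)/2649 + 46952 = (¼)*(1/2649) + 46952 = 1/10596 + 46952 = 497503393/10596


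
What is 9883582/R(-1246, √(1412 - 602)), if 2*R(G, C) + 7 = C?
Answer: 138370148/761 + 177904476*√10/761 ≈ 9.2110e+5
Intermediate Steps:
R(G, C) = -7/2 + C/2
9883582/R(-1246, √(1412 - 602)) = 9883582/(-7/2 + √(1412 - 602)/2) = 9883582/(-7/2 + √810/2) = 9883582/(-7/2 + (9*√10)/2) = 9883582/(-7/2 + 9*√10/2)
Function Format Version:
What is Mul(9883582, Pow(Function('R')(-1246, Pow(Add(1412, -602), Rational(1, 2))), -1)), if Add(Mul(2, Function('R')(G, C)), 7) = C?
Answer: Add(Rational(138370148, 761), Mul(Rational(177904476, 761), Pow(10, Rational(1, 2)))) ≈ 9.2110e+5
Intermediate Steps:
Function('R')(G, C) = Add(Rational(-7, 2), Mul(Rational(1, 2), C))
Mul(9883582, Pow(Function('R')(-1246, Pow(Add(1412, -602), Rational(1, 2))), -1)) = Mul(9883582, Pow(Add(Rational(-7, 2), Mul(Rational(1, 2), Pow(Add(1412, -602), Rational(1, 2)))), -1)) = Mul(9883582, Pow(Add(Rational(-7, 2), Mul(Rational(1, 2), Pow(810, Rational(1, 2)))), -1)) = Mul(9883582, Pow(Add(Rational(-7, 2), Mul(Rational(1, 2), Mul(9, Pow(10, Rational(1, 2))))), -1)) = Mul(9883582, Pow(Add(Rational(-7, 2), Mul(Rational(9, 2), Pow(10, Rational(1, 2)))), -1))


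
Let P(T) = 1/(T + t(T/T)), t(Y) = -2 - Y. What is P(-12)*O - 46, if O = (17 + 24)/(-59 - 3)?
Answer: -42739/930 ≈ -45.956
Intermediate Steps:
O = -41/62 (O = 41/(-62) = 41*(-1/62) = -41/62 ≈ -0.66129)
P(T) = 1/(-3 + T) (P(T) = 1/(T + (-2 - T/T)) = 1/(T + (-2 - 1*1)) = 1/(T + (-2 - 1)) = 1/(T - 3) = 1/(-3 + T))
P(-12)*O - 46 = -41/62/(-3 - 12) - 46 = -41/62/(-15) - 46 = -1/15*(-41/62) - 46 = 41/930 - 46 = -42739/930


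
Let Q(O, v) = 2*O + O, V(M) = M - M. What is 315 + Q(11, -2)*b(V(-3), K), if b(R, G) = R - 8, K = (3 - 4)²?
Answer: 51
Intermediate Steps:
V(M) = 0
Q(O, v) = 3*O
K = 1 (K = (-1)² = 1)
b(R, G) = -8 + R
315 + Q(11, -2)*b(V(-3), K) = 315 + (3*11)*(-8 + 0) = 315 + 33*(-8) = 315 - 264 = 51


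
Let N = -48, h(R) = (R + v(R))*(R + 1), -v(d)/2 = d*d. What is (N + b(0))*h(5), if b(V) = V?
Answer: 12960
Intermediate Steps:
v(d) = -2*d² (v(d) = -2*d*d = -2*d²)
h(R) = (1 + R)*(R - 2*R²) (h(R) = (R - 2*R²)*(R + 1) = (R - 2*R²)*(1 + R) = (1 + R)*(R - 2*R²))
(N + b(0))*h(5) = (-48 + 0)*(5*(1 - 1*5 - 2*5²)) = -240*(1 - 5 - 2*25) = -240*(1 - 5 - 50) = -240*(-54) = -48*(-270) = 12960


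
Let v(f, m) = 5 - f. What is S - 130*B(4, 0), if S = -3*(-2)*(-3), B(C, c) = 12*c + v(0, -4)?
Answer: -668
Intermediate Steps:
B(C, c) = 5 + 12*c (B(C, c) = 12*c + (5 - 1*0) = 12*c + (5 + 0) = 12*c + 5 = 5 + 12*c)
S = -18 (S = 6*(-3) = -18)
S - 130*B(4, 0) = -18 - 130*(5 + 12*0) = -18 - 130*(5 + 0) = -18 - 130*5 = -18 - 650 = -668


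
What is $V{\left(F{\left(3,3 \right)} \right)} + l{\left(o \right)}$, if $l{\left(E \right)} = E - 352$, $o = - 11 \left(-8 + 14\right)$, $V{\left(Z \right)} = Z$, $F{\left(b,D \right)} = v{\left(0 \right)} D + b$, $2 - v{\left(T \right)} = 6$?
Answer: $-427$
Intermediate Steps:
$v{\left(T \right)} = -4$ ($v{\left(T \right)} = 2 - 6 = -4$)
$F{\left(b,D \right)} = b - 4 D$ ($F{\left(b,D \right)} = - 4 D + b = b - 4 D$)
$o = -66$ ($o = \left(-11\right) 6 = -66$)
$l{\left(E \right)} = -352 + E$
$V{\left(F{\left(3,3 \right)} \right)} + l{\left(o \right)} = \left(3 - 12\right) - 418 = -9 - 418 = -427$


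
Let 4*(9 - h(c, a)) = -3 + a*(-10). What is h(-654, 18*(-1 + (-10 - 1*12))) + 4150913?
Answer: 16599551/4 ≈ 4.1499e+6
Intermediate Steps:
h(c, a) = 39/4 + 5*a/2 (h(c, a) = 9 - (-3 + a*(-10))/4 = 9 - (-3 - 10*a)/4 = 9 + (3/4 + 5*a/2) = 39/4 + 5*a/2)
h(-654, 18*(-1 + (-10 - 1*12))) + 4150913 = (39/4 + 5*(18*(-1 + (-10 - 1*12)))/2) + 4150913 = (39/4 + 5*(18*(-1 + (-10 - 12)))/2) + 4150913 = (39/4 + 5*(18*(-1 - 22))/2) + 4150913 = (39/4 + 5*(18*(-23))/2) + 4150913 = (39/4 + (5/2)*(-414)) + 4150913 = (39/4 - 1035) + 4150913 = -4101/4 + 4150913 = 16599551/4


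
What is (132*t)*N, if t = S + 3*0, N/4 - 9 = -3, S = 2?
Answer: 6336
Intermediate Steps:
N = 24 (N = 36 + 4*(-3) = 36 - 12 = 24)
t = 2 (t = 2 + 3*0 = 2 + 0 = 2)
(132*t)*N = (132*2)*24 = 264*24 = 6336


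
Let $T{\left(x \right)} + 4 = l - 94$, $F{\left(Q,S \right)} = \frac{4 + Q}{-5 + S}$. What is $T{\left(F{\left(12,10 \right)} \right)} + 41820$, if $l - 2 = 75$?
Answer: $41799$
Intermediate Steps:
$l = 77$ ($l = 2 + 75 = 77$)
$F{\left(Q,S \right)} = \frac{4 + Q}{-5 + S}$
$T{\left(x \right)} = -21$ ($T{\left(x \right)} = -4 + \left(77 - 94\right) = -4 - 17 = -21$)
$T{\left(F{\left(12,10 \right)} \right)} + 41820 = -21 + 41820 = 41799$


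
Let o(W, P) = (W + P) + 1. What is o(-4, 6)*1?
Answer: 3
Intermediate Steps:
o(W, P) = 1 + P + W (o(W, P) = (P + W) + 1 = 1 + P + W)
o(-4, 6)*1 = (1 + 6 - 4)*1 = 3*1 = 3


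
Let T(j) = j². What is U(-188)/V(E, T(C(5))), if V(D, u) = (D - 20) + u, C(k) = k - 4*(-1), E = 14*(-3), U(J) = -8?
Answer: -8/19 ≈ -0.42105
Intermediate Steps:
E = -42
C(k) = 4 + k (C(k) = k + 4 = 4 + k)
V(D, u) = -20 + D + u (V(D, u) = (-20 + D) + u = -20 + D + u)
U(-188)/V(E, T(C(5))) = -8/(-20 - 42 + (4 + 5)²) = -8/(-20 - 42 + 9²) = -8/(-20 - 42 + 81) = -8/19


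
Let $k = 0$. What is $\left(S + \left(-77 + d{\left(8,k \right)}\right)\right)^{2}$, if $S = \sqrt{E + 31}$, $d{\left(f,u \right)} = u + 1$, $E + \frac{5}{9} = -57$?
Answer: $\frac{\left(-228 + i \sqrt{239}\right)^{2}}{9} \approx 5749.4 - 783.29 i$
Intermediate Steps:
$E = - \frac{518}{9}$ ($E = - \frac{5}{9} - 57 = - \frac{518}{9} \approx -57.556$)
$d{\left(f,u \right)} = 1 + u$
$S = \frac{i \sqrt{239}}{3}$ ($S = \sqrt{- \frac{518}{9} + 31} = \sqrt{- \frac{239}{9}} = \frac{i \sqrt{239}}{3} \approx 5.1532 i$)
$\left(S + \left(-77 + d{\left(8,k \right)}\right)\right)^{2} = \left(\frac{i \sqrt{239}}{3} + \left(-77 + \left(1 + 0\right)\right)\right)^{2} = \left(\frac{i \sqrt{239}}{3} + \left(-77 + 1\right)\right)^{2} = \left(\frac{i \sqrt{239}}{3} - 76\right)^{2} = \left(-76 + \frac{i \sqrt{239}}{3}\right)^{2}$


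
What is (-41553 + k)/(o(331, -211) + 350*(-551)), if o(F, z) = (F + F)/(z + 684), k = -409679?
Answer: 53358184/22804347 ≈ 2.3398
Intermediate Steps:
o(F, z) = 2*F/(684 + z) (o(F, z) = (2*F)/(684 + z) = 2*F/(684 + z))
(-41553 + k)/(o(331, -211) + 350*(-551)) = (-41553 - 409679)/(2*331/(684 - 211) + 350*(-551)) = -451232/(2*331/473 - 192850) = -451232/(2*331*(1/473) - 192850) = -451232/(662/473 - 192850) = -451232/(-91217388/473) = -451232*(-473/91217388) = 53358184/22804347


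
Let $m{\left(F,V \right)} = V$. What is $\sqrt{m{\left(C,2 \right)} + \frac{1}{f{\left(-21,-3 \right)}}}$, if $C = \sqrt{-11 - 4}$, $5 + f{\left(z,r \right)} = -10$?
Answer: $\frac{\sqrt{435}}{15} \approx 1.3904$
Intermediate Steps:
$f{\left(z,r \right)} = -15$ ($f{\left(z,r \right)} = -5 - 10 = -15$)
$C = i \sqrt{15}$ ($C = \sqrt{-15} = i \sqrt{15} \approx 3.873 i$)
$\sqrt{m{\left(C,2 \right)} + \frac{1}{f{\left(-21,-3 \right)}}} = \sqrt{2 + \frac{1}{-15}} = \sqrt{2 - \frac{1}{15}} = \sqrt{\frac{29}{15}} = \frac{\sqrt{435}}{15}$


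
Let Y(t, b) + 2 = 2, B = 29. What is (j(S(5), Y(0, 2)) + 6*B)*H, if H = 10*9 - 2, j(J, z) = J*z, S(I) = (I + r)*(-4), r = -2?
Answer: 15312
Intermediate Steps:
Y(t, b) = 0 (Y(t, b) = -2 + 2 = 0)
S(I) = 8 - 4*I (S(I) = (I - 2)*(-4) = (-2 + I)*(-4) = 8 - 4*I)
H = 88 (H = 90 - 2 = 88)
(j(S(5), Y(0, 2)) + 6*B)*H = ((8 - 4*5)*0 + 6*29)*88 = ((8 - 20)*0 + 174)*88 = (-12*0 + 174)*88 = (0 + 174)*88 = 174*88 = 15312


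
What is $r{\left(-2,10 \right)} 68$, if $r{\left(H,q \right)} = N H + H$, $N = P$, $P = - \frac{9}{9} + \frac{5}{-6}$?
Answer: $\frac{340}{3} \approx 113.33$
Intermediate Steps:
$P = - \frac{11}{6}$ ($P = \left(-9\right) \frac{1}{9} + 5 \left(- \frac{1}{6}\right) = -1 - \frac{5}{6} = - \frac{11}{6} \approx -1.8333$)
$N = - \frac{11}{6} \approx -1.8333$
$r{\left(H,q \right)} = - \frac{5 H}{6}$ ($r{\left(H,q \right)} = - \frac{11 H}{6} + H = - \frac{5 H}{6}$)
$r{\left(-2,10 \right)} 68 = \left(- \frac{5}{6}\right) \left(-2\right) 68 = \frac{5}{3} \cdot 68 = \frac{340}{3}$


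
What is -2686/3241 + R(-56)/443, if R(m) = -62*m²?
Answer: -631344010/1435763 ≈ -439.73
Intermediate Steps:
-2686/3241 + R(-56)/443 = -2686/3241 - 62*(-56)²/443 = -2686*1/3241 - 62*3136*(1/443) = -2686/3241 - 194432*1/443 = -2686/3241 - 194432/443 = -631344010/1435763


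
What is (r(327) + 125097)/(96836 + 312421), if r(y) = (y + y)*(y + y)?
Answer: 184271/136419 ≈ 1.3508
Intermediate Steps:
r(y) = 4*y² (r(y) = (2*y)*(2*y) = 4*y²)
(r(327) + 125097)/(96836 + 312421) = (4*327² + 125097)/(96836 + 312421) = (4*106929 + 125097)/409257 = (427716 + 125097)*(1/409257) = 552813*(1/409257) = 184271/136419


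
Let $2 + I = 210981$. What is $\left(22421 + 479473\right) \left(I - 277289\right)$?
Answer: $-33280591140$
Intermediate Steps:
$I = 210979$ ($I = -2 + 210981 = 210979$)
$\left(22421 + 479473\right) \left(I - 277289\right) = \left(22421 + 479473\right) \left(210979 - 277289\right) = 501894 \left(-66310\right) = -33280591140$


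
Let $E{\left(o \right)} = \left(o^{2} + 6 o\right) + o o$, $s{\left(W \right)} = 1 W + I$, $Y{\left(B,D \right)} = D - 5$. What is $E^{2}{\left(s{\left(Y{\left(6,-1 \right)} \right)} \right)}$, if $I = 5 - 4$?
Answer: $400$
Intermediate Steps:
$I = 1$
$Y{\left(B,D \right)} = -5 + D$
$s{\left(W \right)} = 1 + W$ ($s{\left(W \right)} = 1 W + 1 = W + 1 = 1 + W$)
$E{\left(o \right)} = 2 o^{2} + 6 o$ ($E{\left(o \right)} = \left(o^{2} + 6 o\right) + o^{2} = 2 o^{2} + 6 o$)
$E^{2}{\left(s{\left(Y{\left(6,-1 \right)} \right)} \right)} = \left(2 \left(1 - 6\right) \left(3 + \left(1 - 6\right)\right)\right)^{2} = \left(2 \left(-5\right) \left(3 - 5\right)\right)^{2} = \left(2 \left(-5\right) \left(-2\right)\right)^{2} = 20^{2} = 400$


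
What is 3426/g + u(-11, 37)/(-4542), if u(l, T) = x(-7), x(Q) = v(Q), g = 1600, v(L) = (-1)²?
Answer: 3889823/1816800 ≈ 2.1410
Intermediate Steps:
v(L) = 1
x(Q) = 1
u(l, T) = 1
3426/g + u(-11, 37)/(-4542) = 3426/1600 + 1/(-4542) = 3426*(1/1600) + 1*(-1/4542) = 1713/800 - 1/4542 = 3889823/1816800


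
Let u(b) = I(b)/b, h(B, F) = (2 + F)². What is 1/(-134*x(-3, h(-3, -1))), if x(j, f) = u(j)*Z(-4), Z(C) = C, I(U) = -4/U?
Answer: -9/2144 ≈ -0.0041978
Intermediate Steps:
u(b) = -4/b² (u(b) = (-4/b)/b = -4/b²)
x(j, f) = 16/j² (x(j, f) = -4/j²*(-4) = 16/j²)
1/(-134*x(-3, h(-3, -1))) = 1/(-2144/(-3)²) = 1/(-2144/9) = -9/2144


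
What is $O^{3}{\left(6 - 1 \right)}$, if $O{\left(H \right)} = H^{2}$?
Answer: $15625$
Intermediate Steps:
$O^{3}{\left(6 - 1 \right)} = \left(\left(6 - 1\right)^{2}\right)^{3} = \left(5^{2}\right)^{3} = 25^{3} = 15625$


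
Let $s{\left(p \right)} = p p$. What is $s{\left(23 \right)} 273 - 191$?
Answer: $144226$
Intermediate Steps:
$s{\left(p \right)} = p^{2}$
$s{\left(23 \right)} 273 - 191 = 23^{2} \cdot 273 - 191 = 529 \cdot 273 - 191 = 144417 - 191 = 144226$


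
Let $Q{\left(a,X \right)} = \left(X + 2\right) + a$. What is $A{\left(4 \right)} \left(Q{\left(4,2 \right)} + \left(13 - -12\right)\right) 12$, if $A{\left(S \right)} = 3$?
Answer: $1188$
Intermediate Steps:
$Q{\left(a,X \right)} = 2 + X + a$ ($Q{\left(a,X \right)} = \left(2 + X\right) + a = 2 + X + a$)
$A{\left(4 \right)} \left(Q{\left(4,2 \right)} + \left(13 - -12\right)\right) 12 = 3 \left(\left(2 + 2 + 4\right) + \left(13 - -12\right)\right) 12 = 3 \left(8 + \left(13 + 12\right)\right) 12 = 3 \left(8 + 25\right) 12 = 3 \cdot 33 \cdot 12 = 3 \cdot 396 = 1188$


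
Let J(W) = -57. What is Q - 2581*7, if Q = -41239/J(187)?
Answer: -988580/57 ≈ -17344.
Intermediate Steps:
Q = 41239/57 (Q = -41239/(-57) = -41239*(-1/57) = 41239/57 ≈ 723.49)
Q - 2581*7 = 41239/57 - 2581*7 = 41239/57 - 1*18067 = 41239/57 - 18067 = -988580/57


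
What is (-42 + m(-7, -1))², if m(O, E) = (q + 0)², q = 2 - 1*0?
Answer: 1444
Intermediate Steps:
q = 2 (q = 2 + 0 = 2)
m(O, E) = 4 (m(O, E) = (2 + 0)² = 2² = 4)
(-42 + m(-7, -1))² = (-42 + 4)² = (-38)² = 1444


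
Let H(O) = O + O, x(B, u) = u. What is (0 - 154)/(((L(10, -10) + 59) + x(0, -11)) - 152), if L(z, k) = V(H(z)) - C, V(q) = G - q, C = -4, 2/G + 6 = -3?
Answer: 693/541 ≈ 1.2810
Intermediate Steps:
G = -2/9 (G = 2/(-6 - 3) = 2/(-9) = 2*(-⅑) = -2/9 ≈ -0.22222)
H(O) = 2*O
V(q) = -2/9 - q
L(z, k) = 34/9 - 2*z (L(z, k) = (-2/9 - 2*z) - 1*(-4) = (-2/9 - 2*z) + 4 = 34/9 - 2*z)
(0 - 154)/(((L(10, -10) + 59) + x(0, -11)) - 152) = (0 - 154)/((((34/9 - 2*10) + 59) - 11) - 152) = -154/((((34/9 - 20) + 59) - 11) - 152) = -154/(((-146/9 + 59) - 11) - 152) = -154/((385/9 - 11) - 152) = -154/(286/9 - 152) = -154/(-1082/9) = -154*(-9/1082) = 693/541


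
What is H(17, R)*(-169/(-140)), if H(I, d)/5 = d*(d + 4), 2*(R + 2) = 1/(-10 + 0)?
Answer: -270231/11200 ≈ -24.128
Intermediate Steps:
R = -41/20 (R = -2 + 1/(2*(-10 + 0)) = -2 + (½)/(-10) = -2 + (½)*(-⅒) = -2 - 1/20 = -41/20 ≈ -2.0500)
H(I, d) = 5*d*(4 + d) (H(I, d) = 5*(d*(d + 4)) = 5*(d*(4 + d)) = 5*d*(4 + d))
H(17, R)*(-169/(-140)) = (5*(-41/20)*(4 - 41/20))*(-169/(-140)) = (5*(-41/20)*(39/20))*(-169*(-1/140)) = -1599/80*169/140 = -270231/11200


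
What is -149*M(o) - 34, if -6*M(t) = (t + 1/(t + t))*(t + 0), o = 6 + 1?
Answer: 4781/4 ≈ 1195.3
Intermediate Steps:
o = 7
M(t) = -t*(t + 1/(2*t))/6 (M(t) = -(t + 1/(t + t))*(t + 0)/6 = -(t + 1/(2*t))*t/6 = -t*(t + 1/(2*t))/6)
-149*M(o) - 34 = -149*(-1/12 - ⅙*7²) - 34 = -149*(-1/12 - ⅙*49) - 34 = -149*(-1/12 - 49/6) - 34 = -149*(-33/4) - 34 = 4917/4 - 34 = 4781/4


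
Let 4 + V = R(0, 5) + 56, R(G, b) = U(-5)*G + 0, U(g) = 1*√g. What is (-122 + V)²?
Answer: 4900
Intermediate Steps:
U(g) = √g
R(G, b) = I*G*√5 (R(G, b) = √(-5)*G + 0 = (I*√5)*G + 0 = I*G*√5 + 0 = I*G*√5)
V = 52 (V = -4 + (I*0*√5 + 56) = -4 + (0 + 56) = -4 + 56 = 52)
(-122 + V)² = (-122 + 52)² = (-70)² = 4900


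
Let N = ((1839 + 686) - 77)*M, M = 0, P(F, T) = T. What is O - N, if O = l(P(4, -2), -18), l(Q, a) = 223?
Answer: 223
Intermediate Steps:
O = 223
N = 0 (N = ((1839 + 686) - 77)*0 = (2525 - 77)*0 = 2448*0 = 0)
O - N = 223 - 1*0 = 223 + 0 = 223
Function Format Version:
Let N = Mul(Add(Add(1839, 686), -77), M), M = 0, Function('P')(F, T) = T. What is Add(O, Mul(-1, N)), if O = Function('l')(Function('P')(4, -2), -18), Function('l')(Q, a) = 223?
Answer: 223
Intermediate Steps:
O = 223
N = 0 (N = Mul(Add(Add(1839, 686), -77), 0) = Mul(Add(2525, -77), 0) = Mul(2448, 0) = 0)
Add(O, Mul(-1, N)) = Add(223, Mul(-1, 0)) = Add(223, 0) = 223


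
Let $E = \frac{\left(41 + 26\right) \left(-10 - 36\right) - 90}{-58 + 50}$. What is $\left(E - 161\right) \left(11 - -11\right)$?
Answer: $5181$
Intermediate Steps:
$E = \frac{793}{2}$ ($E = \frac{67 \left(-46\right) - 90}{-8} = \left(-3082 - 90\right) \left(- \frac{1}{8}\right) = \left(-3172\right) \left(- \frac{1}{8}\right) = \frac{793}{2} \approx 396.5$)
$\left(E - 161\right) \left(11 - -11\right) = \left(\frac{793}{2} - 161\right) \left(11 - -11\right) = \left(\frac{793}{2} - 161\right) \left(11 + 11\right) = \frac{471}{2} \cdot 22 = 5181$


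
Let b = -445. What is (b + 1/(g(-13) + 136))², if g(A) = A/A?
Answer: 3716609296/18769 ≈ 1.9802e+5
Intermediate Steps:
g(A) = 1
(b + 1/(g(-13) + 136))² = (-445 + 1/(1 + 136))² = (-445 + 1/137)² = (-60964/137)² = 3716609296/18769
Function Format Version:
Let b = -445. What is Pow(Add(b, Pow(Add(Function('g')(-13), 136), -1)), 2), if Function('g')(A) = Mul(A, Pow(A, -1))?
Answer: Rational(3716609296, 18769) ≈ 1.9802e+5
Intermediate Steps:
Function('g')(A) = 1
Pow(Add(b, Pow(Add(Function('g')(-13), 136), -1)), 2) = Pow(Add(-445, Pow(Add(1, 136), -1)), 2) = Pow(Add(-445, Pow(137, -1)), 2) = Pow(Add(-445, Rational(1, 137)), 2) = Pow(Rational(-60964, 137), 2) = Rational(3716609296, 18769)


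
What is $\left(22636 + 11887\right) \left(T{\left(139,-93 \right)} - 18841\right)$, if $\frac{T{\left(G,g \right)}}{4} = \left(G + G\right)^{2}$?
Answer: $10021854285$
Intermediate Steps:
$T{\left(G,g \right)} = 16 G^{2}$ ($T{\left(G,g \right)} = 4 \left(G + G\right)^{2} = 4 \left(2 G\right)^{2} = 4 \cdot 4 G^{2} = 16 G^{2}$)
$\left(22636 + 11887\right) \left(T{\left(139,-93 \right)} - 18841\right) = \left(22636 + 11887\right) \left(16 \cdot 139^{2} - 18841\right) = 34523 \left(16 \cdot 19321 - 18841\right) = 34523 \left(309136 - 18841\right) = 34523 \cdot 290295 = 10021854285$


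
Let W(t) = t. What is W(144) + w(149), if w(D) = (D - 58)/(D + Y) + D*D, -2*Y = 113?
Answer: 4134007/185 ≈ 22346.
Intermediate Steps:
Y = -113/2 (Y = -½*113 = -113/2 ≈ -56.500)
w(D) = D² + (-58 + D)/(-113/2 + D) (w(D) = (D - 58)/(D - 113/2) + D*D = (-58 + D)/(-113/2 + D) + D² = D² + (-58 + D)/(-113/2 + D))
W(144) + w(149) = 144 + (-116 - 113*149² + 2*149 + 2*149³)/(-113 + 2*149) = 144 + (-116 - 113*22201 + 298 + 2*3307949)/(-113 + 298) = 144 + (-116 - 2508713 + 298 + 6615898)/185 = 144 + (1/185)*4107367 = 144 + 4107367/185 = 4134007/185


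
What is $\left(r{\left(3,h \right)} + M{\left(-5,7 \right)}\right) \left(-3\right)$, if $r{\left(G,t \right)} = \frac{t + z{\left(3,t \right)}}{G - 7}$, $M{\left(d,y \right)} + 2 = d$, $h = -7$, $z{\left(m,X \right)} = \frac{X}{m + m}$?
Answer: $\frac{119}{8} \approx 14.875$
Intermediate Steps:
$z{\left(m,X \right)} = \frac{X}{2 m}$
$M{\left(d,y \right)} = -2 + d$
$r{\left(G,t \right)} = \frac{7 t}{6 \left(-7 + G\right)}$ ($r{\left(G,t \right)} = \frac{t + \frac{t}{2 \cdot 3}}{G - 7} = \frac{t + \frac{1}{2} t \frac{1}{3}}{-7 + G} = \frac{t + \frac{t}{6}}{-7 + G} = \frac{\frac{7}{6} t}{-7 + G} = \frac{7 t}{6 \left(-7 + G\right)}$)
$\left(r{\left(3,h \right)} + M{\left(-5,7 \right)}\right) \left(-3\right) = \left(\frac{7}{6} \left(-7\right) \frac{1}{-7 + 3} - 7\right) \left(-3\right) = \left(\frac{7}{6} \left(-7\right) \frac{1}{-4} - 7\right) \left(-3\right) = \left(\frac{7}{6} \left(-7\right) \left(- \frac{1}{4}\right) - 7\right) \left(-3\right) = \left(\frac{49}{24} - 7\right) \left(-3\right) = \left(- \frac{119}{24}\right) \left(-3\right) = \frac{119}{8}$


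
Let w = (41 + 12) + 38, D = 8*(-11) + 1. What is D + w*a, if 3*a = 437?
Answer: 39506/3 ≈ 13169.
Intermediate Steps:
a = 437/3 (a = (1/3)*437 = 437/3 ≈ 145.67)
D = -87 (D = -88 + 1 = -87)
w = 91 (w = 53 + 38 = 91)
D + w*a = -87 + 91*(437/3) = -87 + 39767/3 = 39506/3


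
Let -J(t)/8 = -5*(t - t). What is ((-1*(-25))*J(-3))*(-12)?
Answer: 0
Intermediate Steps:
J(t) = 0 (J(t) = -(-40)*(t - t) = -(-40)*0 = -8*0 = 0)
((-1*(-25))*J(-3))*(-12) = (-1*(-25)*0)*(-12) = (25*0)*(-12) = 0*(-12) = 0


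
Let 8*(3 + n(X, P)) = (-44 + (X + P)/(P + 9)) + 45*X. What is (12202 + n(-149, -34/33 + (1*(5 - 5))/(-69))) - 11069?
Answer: 298791/1052 ≈ 284.02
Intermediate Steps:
n(X, P) = -17/2 + 45*X/8 + (P + X)/(8*(9 + P)) (n(X, P) = -3 + ((-44 + (X + P)/(P + 9)) + 45*X)/8 = -3 + ((-44 + (P + X)/(9 + P)) + 45*X)/8 = -3 + (-44 + 45*X + (P + X)/(9 + P))/8 = -3 + (-11/2 + 45*X/8 + (P + X)/(8*(9 + P))) = -17/2 + 45*X/8 + (P + X)/(8*(9 + P)))
(12202 + n(-149, -34/33 + (1*(5 - 5))/(-69))) - 11069 = (12202 + (-612 - 67*(-34/33 + (1*(5 - 5))/(-69)) + 406*(-149) + 45*(-34/33 + (1*(5 - 5))/(-69))*(-149))/(8*(9 + (-34/33 + (1*(5 - 5))/(-69))))) - 11069 = (12202 + (-612 - 67*(-34*1/33 + (1*0)*(-1/69)) - 60494 + 45*(-34*1/33 + (1*0)*(-1/69))*(-149))/(8*(9 + (-34*1/33 + (1*0)*(-1/69))))) - 11069 = (12202 + (-612 - 67*(-34/33 + 0*(-1/69)) - 60494 + 45*(-34/33 + 0*(-1/69))*(-149))/(8*(9 + (-34/33 + 0*(-1/69))))) - 11069 = (12202 + (-612 - 67*(-34/33 + 0) - 60494 + 45*(-34/33 + 0)*(-149))/(8*(9 + (-34/33 + 0)))) - 11069 = (12202 + (-612 - 67*(-34/33) - 60494 + 45*(-34/33)*(-149))/(8*(9 - 34/33))) - 11069 = (12202 + (-612 + 2278/33 - 60494 + 75990/11)/(8*(263/33))) - 11069 = (12202 + (⅛)*(33/263)*(-1786250/33)) - 11069 = (12202 - 893125/1052) - 11069 = 11943379/1052 - 11069 = 298791/1052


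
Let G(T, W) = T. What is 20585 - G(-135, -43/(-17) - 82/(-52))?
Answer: 20720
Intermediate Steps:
20585 - G(-135, -43/(-17) - 82/(-52)) = 20585 - 1*(-135) = 20585 + 135 = 20720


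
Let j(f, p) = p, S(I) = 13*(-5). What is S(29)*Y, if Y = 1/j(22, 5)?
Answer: -13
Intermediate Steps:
S(I) = -65
Y = ⅕ (Y = 1/5 = ⅕ ≈ 0.20000)
S(29)*Y = -65*⅕ = -13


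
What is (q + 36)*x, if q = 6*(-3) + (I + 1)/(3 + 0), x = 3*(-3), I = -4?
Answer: -153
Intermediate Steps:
x = -9
q = -19 (q = 6*(-3) + (-4 + 1)/(3 + 0) = -18 - 3/3 = -18 - 3*⅓ = -18 - 1 = -19)
(q + 36)*x = (-19 + 36)*(-9) = 17*(-9) = -153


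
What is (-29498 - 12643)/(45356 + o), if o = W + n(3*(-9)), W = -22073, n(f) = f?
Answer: -14047/7752 ≈ -1.8120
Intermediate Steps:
o = -22100 (o = -22073 + 3*(-9) = -22073 - 27 = -22100)
(-29498 - 12643)/(45356 + o) = (-29498 - 12643)/(45356 - 22100) = -42141/23256 = -42141*1/23256 = -14047/7752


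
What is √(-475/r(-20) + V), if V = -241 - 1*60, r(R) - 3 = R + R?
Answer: I*√394494/37 ≈ 16.975*I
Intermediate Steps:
r(R) = 3 + 2*R (r(R) = 3 + (R + R) = 3 + 2*R)
V = -301 (V = -241 - 60 = -301)
√(-475/r(-20) + V) = √(-475/(3 + 2*(-20)) - 301) = √(-475/(3 - 40) - 301) = √(-475/(-37) - 301) = √(-475*(-1/37) - 301) = √(475/37 - 301) = √(-10662/37) = I*√394494/37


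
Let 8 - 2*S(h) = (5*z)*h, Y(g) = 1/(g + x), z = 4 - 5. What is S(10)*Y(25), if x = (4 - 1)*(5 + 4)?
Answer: 29/52 ≈ 0.55769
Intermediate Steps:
x = 27 (x = 3*9 = 27)
z = -1
Y(g) = 1/(27 + g) (Y(g) = 1/(g + 27) = 1/(27 + g))
S(h) = 4 + 5*h/2 (S(h) = 4 - 5*(-1)*h/2 = 4 - (-5)*h/2 = 4 + 5*h/2)
S(10)*Y(25) = (4 + (5/2)*10)/(27 + 25) = (4 + 25)/52 = 29*(1/52) = 29/52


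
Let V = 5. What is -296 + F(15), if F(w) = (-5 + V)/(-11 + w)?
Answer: -296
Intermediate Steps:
F(w) = 0 (F(w) = (-5 + 5)/(-11 + w) = 0/(-11 + w) = 0)
-296 + F(15) = -296 + 0 = -296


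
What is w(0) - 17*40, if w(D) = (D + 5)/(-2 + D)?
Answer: -1365/2 ≈ -682.50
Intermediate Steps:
w(D) = (5 + D)/(-2 + D)
w(0) - 17*40 = (5 + 0)/(-2 + 0) - 17*40 = 5/(-2) - 680 = -½*5 - 680 = -5/2 - 680 = -1365/2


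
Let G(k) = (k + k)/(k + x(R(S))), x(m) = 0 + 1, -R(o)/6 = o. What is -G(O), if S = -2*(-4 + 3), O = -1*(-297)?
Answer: -297/149 ≈ -1.9933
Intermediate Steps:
O = 297
S = 2 (S = -2*(-1) = 2)
R(o) = -6*o
x(m) = 1
G(k) = 2*k/(1 + k) (G(k) = (k + k)/(k + 1) = (2*k)/(1 + k) = 2*k/(1 + k))
-G(O) = -2*297/(1 + 297) = -2*297/298 = -1*297/149 = -297/149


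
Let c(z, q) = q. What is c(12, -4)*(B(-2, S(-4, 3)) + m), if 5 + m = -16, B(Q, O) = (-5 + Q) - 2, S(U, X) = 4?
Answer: 120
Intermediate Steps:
B(Q, O) = -7 + Q
m = -21 (m = -5 - 16 = -21)
c(12, -4)*(B(-2, S(-4, 3)) + m) = -4*((-7 - 2) - 21) = -4*(-9 - 21) = -4*(-30) = 120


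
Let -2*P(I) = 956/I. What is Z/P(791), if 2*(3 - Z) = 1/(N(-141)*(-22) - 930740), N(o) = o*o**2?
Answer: -288272618221/58067556632 ≈ -4.9644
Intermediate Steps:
N(o) = o**3
Z = 364440731/121480244 (Z = 3 - 1/(2*((-141)**3*(-22) - 930740)) = 3 - 1/(2*(-2803221*(-22) - 930740)) = 3 - 1/(2*(61670862 - 930740)) = 3 - 1/2/60740122 = 3 - 1/2*1/60740122 = 3 - 1/121480244 = 364440731/121480244 ≈ 3.0000)
P(I) = -478/I
Z/P(791) = 364440731/(121480244*((-478/791))) = 364440731/(121480244*((-478*1/791))) = 364440731/(121480244*(-478/791)) = (364440731/121480244)*(-791/478) = -288272618221/58067556632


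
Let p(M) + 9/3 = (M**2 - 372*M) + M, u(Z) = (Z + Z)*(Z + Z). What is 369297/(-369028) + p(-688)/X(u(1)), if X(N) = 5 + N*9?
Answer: 268854600315/15130148 ≈ 17769.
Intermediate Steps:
u(Z) = 4*Z**2 (u(Z) = (2*Z)*(2*Z) = 4*Z**2)
p(M) = -3 + M**2 - 371*M (p(M) = -3 + ((M**2 - 372*M) + M) = -3 + (M**2 - 371*M) = -3 + M**2 - 371*M)
X(N) = 5 + 9*N
369297/(-369028) + p(-688)/X(u(1)) = 369297/(-369028) + (-3 + (-688)**2 - 371*(-688))/(5 + 9*(4*1**2)) = 369297*(-1/369028) + (-3 + 473344 + 255248)/(5 + 9*(4*1)) = -369297/369028 + 728589/(5 + 9*4) = -369297/369028 + 728589/(5 + 36) = -369297/369028 + 728589/41 = 268854600315/15130148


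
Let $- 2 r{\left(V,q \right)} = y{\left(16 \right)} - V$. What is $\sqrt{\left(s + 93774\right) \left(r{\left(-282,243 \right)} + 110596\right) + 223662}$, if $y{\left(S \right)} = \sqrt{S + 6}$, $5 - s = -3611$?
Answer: $\sqrt{10757436112 - 48695 \sqrt{22}} \approx 1.0372 \cdot 10^{5}$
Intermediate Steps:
$s = 3616$ ($s = 5 - -3611 = 5 + 3611 = 3616$)
$y{\left(S \right)} = \sqrt{6 + S}$
$r{\left(V,q \right)} = \frac{V}{2} - \frac{\sqrt{22}}{2}$ ($r{\left(V,q \right)} = - \frac{\sqrt{6 + 16} - V}{2} = - \frac{\sqrt{22} - V}{2} = \frac{V}{2} - \frac{\sqrt{22}}{2}$)
$\sqrt{\left(s + 93774\right) \left(r{\left(-282,243 \right)} + 110596\right) + 223662} = \sqrt{\left(3616 + 93774\right) \left(\left(\frac{1}{2} \left(-282\right) - \frac{\sqrt{22}}{2}\right) + 110596\right) + 223662} = \sqrt{97390 \left(\left(-141 - \frac{\sqrt{22}}{2}\right) + 110596\right) + 223662} = \sqrt{97390 \left(110455 - \frac{\sqrt{22}}{2}\right) + 223662} = \sqrt{\left(10757212450 - 48695 \sqrt{22}\right) + 223662} = \sqrt{10757436112 - 48695 \sqrt{22}}$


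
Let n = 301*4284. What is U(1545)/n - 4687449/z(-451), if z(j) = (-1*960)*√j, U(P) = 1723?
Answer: 1723/1289484 - 1562483*I*√451/144320 ≈ 0.0013362 - 229.92*I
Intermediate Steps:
z(j) = -960*√j
n = 1289484
U(1545)/n - 4687449/z(-451) = 1723/1289484 - 4687449*I*√451/432960 = 1723/1289484 - 1562483*I*√451/144320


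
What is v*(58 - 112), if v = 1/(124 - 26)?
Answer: -27/49 ≈ -0.55102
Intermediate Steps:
v = 1/98 ≈ 0.010204
v*(58 - 112) = (58 - 112)/98 = (1/98)*(-54) = -27/49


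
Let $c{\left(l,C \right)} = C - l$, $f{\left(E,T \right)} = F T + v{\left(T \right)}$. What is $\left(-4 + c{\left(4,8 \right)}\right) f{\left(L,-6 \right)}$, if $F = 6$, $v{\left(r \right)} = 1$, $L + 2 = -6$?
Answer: $0$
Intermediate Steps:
$L = -8$ ($L = -2 - 6 = -8$)
$f{\left(E,T \right)} = 1 + 6 T$ ($f{\left(E,T \right)} = 6 T + 1 = 1 + 6 T$)
$\left(-4 + c{\left(4,8 \right)}\right) f{\left(L,-6 \right)} = \left(-4 + \left(8 - 4\right)\right) \left(1 + 6 \left(-6\right)\right) = \left(-4 + \left(8 - 4\right)\right) \left(1 - 36\right) = \left(-4 + 4\right) \left(-35\right) = 0 \left(-35\right) = 0$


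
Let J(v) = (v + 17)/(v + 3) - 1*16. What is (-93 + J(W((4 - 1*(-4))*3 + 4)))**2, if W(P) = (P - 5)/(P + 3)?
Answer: 36566209/3364 ≈ 10870.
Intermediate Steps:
W(P) = (-5 + P)/(3 + P)
J(v) = -16 + (17 + v)/(3 + v) (J(v) = (17 + v)/(3 + v) - 16 = -16 + (17 + v)/(3 + v))
(-93 + J(W((4 - 1*(-4))*3 + 4)))**2 = (-93 + (-31 - 15*(-5 + ((4 - 1*(-4))*3 + 4))/(3 + ((4 - 1*(-4))*3 + 4)))/(3 + (-5 + ((4 - 1*(-4))*3 + 4))/(3 + ((4 - 1*(-4))*3 + 4))))**2 = (-93 + (-31 - 15*(-5 + ((4 + 4)*3 + 4))/(3 + ((4 + 4)*3 + 4)))/(3 + (-5 + ((4 + 4)*3 + 4))/(3 + ((4 + 4)*3 + 4))))**2 = (-93 + (-31 - 15*(-5 + (8*3 + 4))/(3 + (8*3 + 4)))/(3 + (-5 + (8*3 + 4))/(3 + (8*3 + 4))))**2 = (-93 + (-31 - 15*(-5 + (24 + 4))/(3 + (24 + 4)))/(3 + (-5 + (24 + 4))/(3 + (24 + 4))))**2 = (-93 + (-31 - 15*(-5 + 28)/(3 + 28))/(3 + (-5 + 28)/(3 + 28)))**2 = (-93 + (-31 - 15*23/31)/(3 + 23/31))**2 = (-93 + (-31 - 345/31)/(116/31))**2 = (-93 + (31/116)*(-1306/31))**2 = (-93 - 653/58)**2 = (-6047/58)**2 = 36566209/3364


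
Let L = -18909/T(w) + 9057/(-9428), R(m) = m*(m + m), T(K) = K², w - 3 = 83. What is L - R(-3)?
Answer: -187548801/8716186 ≈ -21.517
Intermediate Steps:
w = 86 (w = 3 + 83 = 86)
R(m) = 2*m² (R(m) = m*(2*m) = 2*m²)
L = -30657453/8716186 (L = -18909/(86²) + 9057/(-9428) = -18909/7396 + 9057*(-1/9428) = -18909*1/7396 - 9057/9428 = -18909/7396 - 9057/9428 = -30657453/8716186 ≈ -3.5173)
L - R(-3) = -30657453/8716186 - 2*(-3)² = -30657453/8716186 - 2*9 = -30657453/8716186 - 1*18 = -30657453/8716186 - 18 = -187548801/8716186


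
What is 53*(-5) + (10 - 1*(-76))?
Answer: -179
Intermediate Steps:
53*(-5) + (10 - 1*(-76)) = -265 + (10 + 76) = -265 + 86 = -179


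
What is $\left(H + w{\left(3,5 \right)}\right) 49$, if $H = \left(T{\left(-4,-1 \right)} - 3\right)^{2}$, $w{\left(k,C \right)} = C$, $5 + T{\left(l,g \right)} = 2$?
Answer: $2009$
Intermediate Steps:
$T{\left(l,g \right)} = -3$ ($T{\left(l,g \right)} = -5 + 2 = -3$)
$H = 36$ ($H = \left(-3 - 3\right)^{2} = \left(-6\right)^{2} = 36$)
$\left(H + w{\left(3,5 \right)}\right) 49 = \left(36 + 5\right) 49 = 41 \cdot 49 = 2009$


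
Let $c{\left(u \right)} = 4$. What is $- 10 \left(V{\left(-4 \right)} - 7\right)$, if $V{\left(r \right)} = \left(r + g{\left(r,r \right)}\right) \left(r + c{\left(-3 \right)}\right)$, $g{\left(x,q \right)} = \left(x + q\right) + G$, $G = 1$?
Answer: $70$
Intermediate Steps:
$g{\left(x,q \right)} = 1 + q + x$ ($g{\left(x,q \right)} = \left(x + q\right) + 1 = \left(q + x\right) + 1 = 1 + q + x$)
$V{\left(r \right)} = \left(1 + 3 r\right) \left(4 + r\right)$ ($V{\left(r \right)} = \left(r + \left(1 + r + r\right)\right) \left(r + 4\right) = \left(r + \left(1 + 2 r\right)\right) \left(4 + r\right) = \left(1 + 3 r\right) \left(4 + r\right)$)
$- 10 \left(V{\left(-4 \right)} - 7\right) = - 10 \left(\left(4 + 3 \left(-4\right)^{2} + 13 \left(-4\right)\right) - 7\right) = - 10 \left(\left(4 + 3 \cdot 16 - 52\right) - 7\right) = - 10 \left(\left(4 + 48 - 52\right) - 7\right) = - 10 \left(0 - 7\right) = \left(-10\right) \left(-7\right) = 70$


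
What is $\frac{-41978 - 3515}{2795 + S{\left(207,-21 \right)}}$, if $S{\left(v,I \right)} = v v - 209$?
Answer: $- \frac{45493}{45435} \approx -1.0013$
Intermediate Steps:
$S{\left(v,I \right)} = -209 + v^{2}$ ($S{\left(v,I \right)} = v^{2} - 209 = -209 + v^{2}$)
$\frac{-41978 - 3515}{2795 + S{\left(207,-21 \right)}} = \frac{-41978 - 3515}{2795 - \left(209 - 207^{2}\right)} = \frac{-41978 + \left(-16296 + 12781\right)}{2795 + \left(-209 + 42849\right)} = \frac{-41978 - 3515}{2795 + 42640} = - \frac{45493}{45435}$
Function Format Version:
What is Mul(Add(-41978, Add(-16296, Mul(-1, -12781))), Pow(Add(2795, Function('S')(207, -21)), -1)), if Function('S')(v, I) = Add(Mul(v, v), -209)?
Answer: Rational(-45493, 45435) ≈ -1.0013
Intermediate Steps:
Function('S')(v, I) = Add(-209, Pow(v, 2)) (Function('S')(v, I) = Add(Pow(v, 2), -209) = Add(-209, Pow(v, 2)))
Mul(Add(-41978, Add(-16296, Mul(-1, -12781))), Pow(Add(2795, Function('S')(207, -21)), -1)) = Mul(Add(-41978, Add(-16296, Mul(-1, -12781))), Pow(Add(2795, Add(-209, Pow(207, 2))), -1)) = Mul(Add(-41978, Add(-16296, 12781)), Pow(Add(2795, Add(-209, 42849)), -1)) = Mul(Add(-41978, -3515), Pow(Add(2795, 42640), -1)) = Mul(-45493, Pow(45435, -1)) = Mul(-45493, Rational(1, 45435)) = Rational(-45493, 45435)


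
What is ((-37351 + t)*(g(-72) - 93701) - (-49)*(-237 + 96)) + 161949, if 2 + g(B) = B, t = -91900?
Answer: 12120667565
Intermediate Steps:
g(B) = -2 + B
((-37351 + t)*(g(-72) - 93701) - (-49)*(-237 + 96)) + 161949 = ((-37351 - 91900)*((-2 - 72) - 93701) - (-49)*(-237 + 96)) + 161949 = (-129251*(-74 - 93701) - (-49)*(-141)) + 161949 = (-129251*(-93775) - 1*6909) + 161949 = (12120512525 - 6909) + 161949 = 12120505616 + 161949 = 12120667565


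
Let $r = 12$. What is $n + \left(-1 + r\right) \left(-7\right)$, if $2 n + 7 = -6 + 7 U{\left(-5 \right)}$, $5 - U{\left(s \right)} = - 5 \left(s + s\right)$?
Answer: $-241$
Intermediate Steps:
$U{\left(s \right)} = 5 + 10 s$ ($U{\left(s \right)} = 5 - - 5 \left(s + s\right) = 5 - - 5 \cdot 2 s = 5 - - 10 s = 5 + 10 s$)
$n = -164$ ($n = - \frac{7}{2} + \frac{-6 + 7 \left(5 + 10 \left(-5\right)\right)}{2} = - \frac{7}{2} + \frac{-6 + 7 \left(5 - 50\right)}{2} = - \frac{7}{2} + \frac{-6 + 7 \left(-45\right)}{2} = - \frac{7}{2} + \frac{-6 - 315}{2} = - \frac{7}{2} + \frac{1}{2} \left(-321\right) = - \frac{7}{2} - \frac{321}{2} = -164$)
$n + \left(-1 + r\right) \left(-7\right) = -164 + \left(-1 + 12\right) \left(-7\right) = -164 + 11 \left(-7\right) = -164 - 77 = -241$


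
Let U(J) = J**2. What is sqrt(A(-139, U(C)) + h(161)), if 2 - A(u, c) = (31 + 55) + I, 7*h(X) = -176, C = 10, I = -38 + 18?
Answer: 4*I*sqrt(273)/7 ≈ 9.4415*I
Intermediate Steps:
I = -20
h(X) = -176/7 (h(X) = (1/7)*(-176) = -176/7)
A(u, c) = -64 (A(u, c) = 2 - ((31 + 55) - 20) = 2 - (86 - 20) = 2 - 1*66 = 2 - 66 = -64)
sqrt(A(-139, U(C)) + h(161)) = sqrt(-64 - 176/7) = sqrt(-624/7) = 4*I*sqrt(273)/7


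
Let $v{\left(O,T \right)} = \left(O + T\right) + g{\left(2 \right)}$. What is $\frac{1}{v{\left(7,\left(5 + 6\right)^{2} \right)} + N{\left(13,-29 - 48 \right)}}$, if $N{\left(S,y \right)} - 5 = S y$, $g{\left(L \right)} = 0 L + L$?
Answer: $- \frac{1}{866} \approx -0.0011547$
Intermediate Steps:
$g{\left(L \right)} = L$ ($g{\left(L \right)} = 0 + L = L$)
$N{\left(S,y \right)} = 5 + S y$
$v{\left(O,T \right)} = 2 + O + T$ ($v{\left(O,T \right)} = \left(O + T\right) + 2 = 2 + O + T$)
$\frac{1}{v{\left(7,\left(5 + 6\right)^{2} \right)} + N{\left(13,-29 - 48 \right)}} = \frac{1}{\left(2 + 7 + \left(5 + 6\right)^{2}\right) + \left(5 + 13 \left(-29 - 48\right)\right)} = \frac{1}{\left(2 + 7 + 11^{2}\right) + \left(5 + 13 \left(-29 - 48\right)\right)} = \frac{1}{\left(2 + 7 + 121\right) + \left(5 + 13 \left(-77\right)\right)} = \frac{1}{130 + \left(5 - 1001\right)} = \frac{1}{130 - 996} = \frac{1}{-866} = - \frac{1}{866}$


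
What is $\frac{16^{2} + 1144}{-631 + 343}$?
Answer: $- \frac{175}{36} \approx -4.8611$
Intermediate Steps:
$\frac{16^{2} + 1144}{-631 + 343} = \frac{256 + 1144}{-288} = \left(- \frac{1}{288}\right) 1400 = - \frac{175}{36}$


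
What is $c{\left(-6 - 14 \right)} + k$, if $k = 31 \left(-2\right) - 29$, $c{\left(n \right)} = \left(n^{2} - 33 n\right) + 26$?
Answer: $995$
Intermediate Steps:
$c{\left(n \right)} = 26 + n^{2} - 33 n$
$k = -91$ ($k = -62 - 29 = -91$)
$c{\left(-6 - 14 \right)} + k = \left(26 + \left(-6 - 14\right)^{2} - 33 \left(-6 - 14\right)\right) - 91 = \left(26 + \left(-20\right)^{2} - -660\right) - 91 = \left(26 + 400 + 660\right) - 91 = 1086 - 91 = 995$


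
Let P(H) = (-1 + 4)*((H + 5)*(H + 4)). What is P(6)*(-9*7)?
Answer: -20790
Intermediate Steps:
P(H) = 3*(4 + H)*(5 + H) (P(H) = 3*((5 + H)*(4 + H)) = 3*((4 + H)*(5 + H)) = 3*(4 + H)*(5 + H))
P(6)*(-9*7) = (60 + 3*6**2 + 27*6)*(-9*7) = (60 + 3*36 + 162)*(-63) = (60 + 108 + 162)*(-63) = 330*(-63) = -20790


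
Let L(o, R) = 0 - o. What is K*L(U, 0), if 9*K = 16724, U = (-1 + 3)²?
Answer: -66896/9 ≈ -7432.9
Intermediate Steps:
U = 4 (U = 2² = 4)
L(o, R) = -o
K = 16724/9 (K = (⅑)*16724 = 16724/9 ≈ 1858.2)
K*L(U, 0) = 16724*(-1*4)/9 = (16724/9)*(-4) = -66896/9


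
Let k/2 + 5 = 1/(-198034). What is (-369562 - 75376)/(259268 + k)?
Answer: -44056425946/25670949385 ≈ -1.7162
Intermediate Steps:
k = -990171/99017 (k = -10 + 2/(-198034) = -10 + 2*(-1/198034) = -10 - 1/99017 = -990171/99017 ≈ -10.000)
(-369562 - 75376)/(259268 + k) = (-369562 - 75376)/(259268 - 990171/99017) = -444938/25670949385/99017 = -444938*99017/25670949385 = -44056425946/25670949385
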